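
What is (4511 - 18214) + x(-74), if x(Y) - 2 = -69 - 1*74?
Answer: -13844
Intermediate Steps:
x(Y) = -141 (x(Y) = 2 + (-69 - 1*74) = 2 + (-69 - 74) = 2 - 143 = -141)
(4511 - 18214) + x(-74) = (4511 - 18214) - 141 = -13703 - 141 = -13844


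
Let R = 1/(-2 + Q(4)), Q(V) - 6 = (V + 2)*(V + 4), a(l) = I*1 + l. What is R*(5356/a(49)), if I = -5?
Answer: 103/44 ≈ 2.3409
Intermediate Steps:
a(l) = -5 + l (a(l) = -5*1 + l = -5 + l)
Q(V) = 6 + (2 + V)*(4 + V) (Q(V) = 6 + (V + 2)*(V + 4) = 6 + (2 + V)*(4 + V))
R = 1/52 (R = 1/(-2 + (14 + 4**2 + 6*4)) = 1/(-2 + (14 + 16 + 24)) = 1/(-2 + 54) = 1/52 ≈ 0.019231)
R*(5356/a(49)) = (5356/(-5 + 49))/52 = (5356/44)/52 = (5356*(1/44))/52 = (1/52)*(1339/11) = 103/44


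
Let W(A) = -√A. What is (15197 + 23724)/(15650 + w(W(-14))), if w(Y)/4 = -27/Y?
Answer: 2131897775/857231666 + 1050867*I*√14/857231666 ≈ 2.487 + 0.0045868*I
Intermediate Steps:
w(Y) = -108/Y (w(Y) = 4*(-27/Y) = -108/Y)
(15197 + 23724)/(15650 + w(W(-14))) = (15197 + 23724)/(15650 - 108*I*√14/14) = 38921/(15650 - 108*I*√14/14) = 38921/(15650 - 54*I*√14/7)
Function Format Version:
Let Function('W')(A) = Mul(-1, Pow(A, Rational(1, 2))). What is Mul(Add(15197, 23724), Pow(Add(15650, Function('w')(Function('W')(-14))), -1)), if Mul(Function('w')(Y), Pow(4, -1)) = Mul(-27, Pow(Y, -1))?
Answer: Add(Rational(2131897775, 857231666), Mul(Rational(1050867, 857231666), I, Pow(14, Rational(1, 2)))) ≈ Add(2.4870, Mul(0.0045868, I))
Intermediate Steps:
Function('w')(Y) = Mul(-108, Pow(Y, -1)) (Function('w')(Y) = Mul(4, Mul(-27, Pow(Y, -1))) = Mul(-108, Pow(Y, -1)))
Mul(Add(15197, 23724), Pow(Add(15650, Function('w')(Function('W')(-14))), -1)) = Mul(Add(15197, 23724), Pow(Add(15650, Mul(-108, Pow(Mul(-1, Pow(-14, Rational(1, 2))), -1))), -1)) = Mul(38921, Pow(Add(15650, Mul(-108, Pow(Mul(-1, Mul(I, Pow(14, Rational(1, 2)))), -1))), -1)) = Mul(38921, Pow(Add(15650, Mul(-108, Pow(Mul(-1, I, Pow(14, Rational(1, 2))), -1))), -1)) = Mul(38921, Pow(Add(15650, Mul(-108, Mul(Rational(1, 14), I, Pow(14, Rational(1, 2))))), -1)) = Mul(38921, Pow(Add(15650, Mul(Rational(-54, 7), I, Pow(14, Rational(1, 2)))), -1))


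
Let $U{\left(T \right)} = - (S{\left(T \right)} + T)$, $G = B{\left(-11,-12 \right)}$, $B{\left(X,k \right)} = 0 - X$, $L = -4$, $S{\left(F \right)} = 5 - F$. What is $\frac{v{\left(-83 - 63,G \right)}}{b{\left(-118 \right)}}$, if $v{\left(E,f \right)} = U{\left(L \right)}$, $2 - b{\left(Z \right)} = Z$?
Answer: $- \frac{1}{24} \approx -0.041667$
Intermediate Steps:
$b{\left(Z \right)} = 2 - Z$
$B{\left(X,k \right)} = - X$
$G = 11$ ($G = \left(-1\right) \left(-11\right) = 11$)
$U{\left(T \right)} = -5$ ($U{\left(T \right)} = - (\left(5 - T\right) + T) = \left(-1\right) 5 = -5$)
$v{\left(E,f \right)} = -5$
$\frac{v{\left(-83 - 63,G \right)}}{b{\left(-118 \right)}} = - \frac{5}{2 - -118} = - \frac{5}{2 + 118} = - \frac{5}{120} = \left(-5\right) \frac{1}{120} = - \frac{1}{24}$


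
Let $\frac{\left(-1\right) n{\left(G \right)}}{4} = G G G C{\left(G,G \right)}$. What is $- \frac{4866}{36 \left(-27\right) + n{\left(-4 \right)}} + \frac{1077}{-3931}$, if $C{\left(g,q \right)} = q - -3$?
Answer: $\frac{8902845}{2413634} \approx 3.6886$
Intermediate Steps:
$C{\left(g,q \right)} = 3 + q$ ($C{\left(g,q \right)} = q + 3 = 3 + q$)
$n{\left(G \right)} = - 4 G^{3} \left(3 + G\right)$ ($n{\left(G \right)} = - 4 G G G \left(3 + G\right) = - 4 G^{2} G \left(3 + G\right) = - 4 G^{3} \left(3 + G\right)$)
$- \frac{4866}{36 \left(-27\right) + n{\left(-4 \right)}} + \frac{1077}{-3931} = - \frac{4866}{36 \left(-27\right) + 4 \left(-4\right)^{3} \left(-3 - -4\right)} + \frac{1077}{-3931} = - \frac{4866}{-972 + 4 \left(-64\right) \left(-3 + 4\right)} + 1077 \left(- \frac{1}{3931}\right) = - \frac{4866}{-972 + 4 \left(-64\right) 1} - \frac{1077}{3931} = - \frac{4866}{-972 - 256} - \frac{1077}{3931} = - \frac{4866}{-1228} - \frac{1077}{3931} = \left(-4866\right) \left(- \frac{1}{1228}\right) - \frac{1077}{3931} = \frac{2433}{614} - \frac{1077}{3931} = \frac{8902845}{2413634}$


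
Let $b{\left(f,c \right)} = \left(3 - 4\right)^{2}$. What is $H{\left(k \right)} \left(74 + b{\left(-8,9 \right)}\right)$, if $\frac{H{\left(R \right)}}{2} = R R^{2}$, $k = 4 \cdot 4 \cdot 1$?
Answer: $614400$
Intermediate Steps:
$b{\left(f,c \right)} = 1$ ($b{\left(f,c \right)} = \left(-1\right)^{2} = 1$)
$k = 16$ ($k = 16 \cdot 1 = 16$)
$H{\left(R \right)} = 2 R^{3}$ ($H{\left(R \right)} = 2 R R^{2} = 2 R^{3}$)
$H{\left(k \right)} \left(74 + b{\left(-8,9 \right)}\right) = 2 \cdot 16^{3} \left(74 + 1\right) = 2 \cdot 4096 \cdot 75 = 8192 \cdot 75 = 614400$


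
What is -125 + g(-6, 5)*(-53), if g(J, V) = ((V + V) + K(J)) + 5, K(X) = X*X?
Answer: -2828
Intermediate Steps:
K(X) = X²
g(J, V) = 5 + J² + 2*V (g(J, V) = ((V + V) + J²) + 5 = (2*V + J²) + 5 = (J² + 2*V) + 5 = 5 + J² + 2*V)
-125 + g(-6, 5)*(-53) = -125 + (5 + (-6)² + 2*5)*(-53) = -125 + (5 + 36 + 10)*(-53) = -125 + 51*(-53) = -125 - 2703 = -2828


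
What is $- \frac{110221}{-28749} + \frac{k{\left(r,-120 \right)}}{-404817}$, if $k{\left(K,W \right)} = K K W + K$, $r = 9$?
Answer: $\frac{57784448}{14978229} \approx 3.8579$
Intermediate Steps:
$k{\left(K,W \right)} = K + W K^{2}$ ($k{\left(K,W \right)} = K^{2} W + K = W K^{2} + K = K + W K^{2}$)
$- \frac{110221}{-28749} + \frac{k{\left(r,-120 \right)}}{-404817} = - \frac{110221}{-28749} + \frac{9 \left(1 + 9 \left(-120\right)\right)}{-404817} = \left(-110221\right) \left(- \frac{1}{28749}\right) + 9 \left(1 - 1080\right) \left(- \frac{1}{404817}\right) = \frac{110221}{28749} + 9 \left(-1079\right) \left(- \frac{1}{404817}\right) = \frac{110221}{28749} - - \frac{3237}{134939} = \frac{110221}{28749} + \frac{3237}{134939} = \frac{57784448}{14978229}$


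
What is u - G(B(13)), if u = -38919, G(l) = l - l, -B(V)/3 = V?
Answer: -38919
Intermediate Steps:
B(V) = -3*V
G(l) = 0
u - G(B(13)) = -38919 - 1*0 = -38919 + 0 = -38919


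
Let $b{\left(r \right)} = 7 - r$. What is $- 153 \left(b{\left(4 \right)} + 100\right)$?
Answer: $-15759$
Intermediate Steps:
$- 153 \left(b{\left(4 \right)} + 100\right) = - 153 \left(\left(7 - 4\right) + 100\right) = - 153 \left(3 + 100\right) = \left(-153\right) 103 = -15759$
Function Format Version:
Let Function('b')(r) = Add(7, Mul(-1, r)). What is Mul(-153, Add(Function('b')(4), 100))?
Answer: -15759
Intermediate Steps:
Mul(-153, Add(Function('b')(4), 100)) = Mul(-153, Add(Add(7, Mul(-1, 4)), 100)) = Mul(-153, Add(Add(7, -4), 100)) = Mul(-153, Add(3, 100)) = Mul(-153, 103) = -15759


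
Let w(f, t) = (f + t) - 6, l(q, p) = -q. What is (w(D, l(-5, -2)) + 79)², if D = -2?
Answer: 5776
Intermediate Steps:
w(f, t) = -6 + f + t
(w(D, l(-5, -2)) + 79)² = ((-6 - 2 - 1*(-5)) + 79)² = ((-6 - 2 + 5) + 79)² = (-3 + 79)² = 76² = 5776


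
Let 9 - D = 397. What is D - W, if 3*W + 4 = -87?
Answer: -1073/3 ≈ -357.67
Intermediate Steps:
D = -388 (D = 9 - 1*397 = 9 - 397 = -388)
W = -91/3 (W = -4/3 + (1/3)*(-87) = -4/3 - 29 = -91/3 ≈ -30.333)
D - W = -388 - 1*(-91/3) = -388 + 91/3 = -1073/3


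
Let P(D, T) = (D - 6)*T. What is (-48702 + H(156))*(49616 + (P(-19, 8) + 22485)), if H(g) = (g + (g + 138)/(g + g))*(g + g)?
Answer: 18981864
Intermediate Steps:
P(D, T) = T*(-6 + D) (P(D, T) = (-6 + D)*T = T*(-6 + D))
H(g) = 2*g*(g + (138 + g)/(2*g)) (H(g) = (g + (138 + g)/((2*g)))*(2*g) = (g + (138 + g)*(1/(2*g)))*(2*g) = (g + (138 + g)/(2*g))*(2*g) = 2*g*(g + (138 + g)/(2*g)))
(-48702 + H(156))*(49616 + (P(-19, 8) + 22485)) = (-48702 + (138 + 156 + 2*156²))*(49616 + (8*(-6 - 19) + 22485)) = (-48702 + (138 + 156 + 2*24336))*(49616 + (8*(-25) + 22485)) = (-48702 + (138 + 156 + 48672))*(49616 + (-200 + 22485)) = (-48702 + 48966)*(49616 + 22285) = 264*71901 = 18981864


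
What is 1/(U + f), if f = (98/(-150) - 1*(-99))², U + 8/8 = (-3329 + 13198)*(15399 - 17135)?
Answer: -5625/96316385249 ≈ -5.8401e-8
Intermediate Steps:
U = -17132585 (U = -1 + (-3329 + 13198)*(15399 - 17135) = -1 + 9869*(-1736) = -1 - 17132584 = -17132585)
f = 54405376/5625 (f = (98*(-1/150) + 99)² = (-49/75 + 99)² = (7376/75)² = 54405376/5625 ≈ 9672.1)
1/(U + f) = 1/(-17132585 + 54405376/5625) = 1/(-96316385249/5625) = -5625/96316385249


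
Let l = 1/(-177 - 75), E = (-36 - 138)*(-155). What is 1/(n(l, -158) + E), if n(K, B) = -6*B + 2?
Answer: 1/27920 ≈ 3.5817e-5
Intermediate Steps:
E = 26970 (E = -174*(-155) = 26970)
l = -1/252 (l = 1/(-252) = -1/252 ≈ -0.0039683)
n(K, B) = 2 - 6*B
1/(n(l, -158) + E) = 1/((2 - 6*(-158)) + 26970) = 1/((2 + 948) + 26970) = 1/(950 + 26970) = 1/27920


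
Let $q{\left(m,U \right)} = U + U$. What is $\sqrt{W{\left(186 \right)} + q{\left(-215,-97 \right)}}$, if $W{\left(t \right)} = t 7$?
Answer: $2 \sqrt{277} \approx 33.287$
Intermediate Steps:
$q{\left(m,U \right)} = 2 U$
$W{\left(t \right)} = 7 t$
$\sqrt{W{\left(186 \right)} + q{\left(-215,-97 \right)}} = \sqrt{7 \cdot 186 + 2 \left(-97\right)} = \sqrt{1302 - 194} = \sqrt{1108} = 2 \sqrt{277}$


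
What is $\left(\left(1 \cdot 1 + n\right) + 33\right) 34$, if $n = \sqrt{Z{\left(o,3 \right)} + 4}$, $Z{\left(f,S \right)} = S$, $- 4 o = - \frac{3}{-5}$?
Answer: $1156 + 34 \sqrt{7} \approx 1246.0$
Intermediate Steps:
$o = - \frac{3}{20}$ ($o = - \frac{\left(-3\right) \frac{1}{-5}}{4} = - \frac{\left(-3\right) \left(- \frac{1}{5}\right)}{4} = \left(- \frac{1}{4}\right) \frac{3}{5} = - \frac{3}{20} \approx -0.15$)
$n = \sqrt{7}$ ($n = \sqrt{3 + 4} = \sqrt{7} \approx 2.6458$)
$\left(\left(1 \cdot 1 + n\right) + 33\right) 34 = \left(\left(1 \cdot 1 + \sqrt{7}\right) + 33\right) 34 = \left(\left(1 + \sqrt{7}\right) + 33\right) 34 = \left(34 + \sqrt{7}\right) 34 = 1156 + 34 \sqrt{7}$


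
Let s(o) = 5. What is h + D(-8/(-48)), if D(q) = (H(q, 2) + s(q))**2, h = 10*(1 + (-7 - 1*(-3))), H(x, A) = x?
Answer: -119/36 ≈ -3.3056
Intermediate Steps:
h = -30 (h = 10*(1 + (-7 + 3)) = 10*(1 - 4) = 10*(-3) = -30)
D(q) = (5 + q)**2 (D(q) = (q + 5)**2 = (5 + q)**2)
h + D(-8/(-48)) = -30 + (5 - 8/(-48))**2 = -30 + (5 - 8*(-1/48))**2 = -30 + (5 + 1/6)**2 = -30 + (31/6)**2 = -30 + 961/36 = -119/36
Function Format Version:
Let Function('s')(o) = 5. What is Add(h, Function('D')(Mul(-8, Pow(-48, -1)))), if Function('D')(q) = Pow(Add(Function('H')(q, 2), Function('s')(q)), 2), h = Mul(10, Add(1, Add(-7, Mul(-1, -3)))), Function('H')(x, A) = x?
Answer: Rational(-119, 36) ≈ -3.3056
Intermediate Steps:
h = -30 (h = Mul(10, Add(1, Add(-7, 3))) = Mul(10, Add(1, -4)) = Mul(10, -3) = -30)
Function('D')(q) = Pow(Add(5, q), 2) (Function('D')(q) = Pow(Add(q, 5), 2) = Pow(Add(5, q), 2))
Add(h, Function('D')(Mul(-8, Pow(-48, -1)))) = Add(-30, Pow(Add(5, Mul(-8, Pow(-48, -1))), 2)) = Add(-30, Pow(Add(5, Mul(-8, Rational(-1, 48))), 2)) = Add(-30, Pow(Add(5, Rational(1, 6)), 2)) = Add(-30, Pow(Rational(31, 6), 2)) = Add(-30, Rational(961, 36)) = Rational(-119, 36)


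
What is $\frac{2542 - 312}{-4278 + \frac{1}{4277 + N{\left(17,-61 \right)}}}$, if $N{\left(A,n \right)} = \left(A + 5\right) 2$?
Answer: $- \frac{9635830}{18485237} \approx -0.52127$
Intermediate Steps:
$N{\left(A,n \right)} = 10 + 2 A$ ($N{\left(A,n \right)} = \left(5 + A\right) 2 = 10 + 2 A$)
$\frac{2542 - 312}{-4278 + \frac{1}{4277 + N{\left(17,-61 \right)}}} = \frac{2542 - 312}{-4278 + \frac{1}{4277 + \left(10 + 2 \cdot 17\right)}} = \frac{2230}{-4278 + \frac{1}{4277 + \left(10 + 34\right)}} = \frac{2230}{-4278 + \frac{1}{4277 + 44}} = \frac{2230}{-4278 + \frac{1}{4321}} = \frac{2230}{- \frac{18485237}{4321}} = 2230 \left(- \frac{4321}{18485237}\right) = - \frac{9635830}{18485237}$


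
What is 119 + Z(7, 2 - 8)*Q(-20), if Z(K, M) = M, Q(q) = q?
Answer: 239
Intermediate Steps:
119 + Z(7, 2 - 8)*Q(-20) = 119 + (2 - 8)*(-20) = 119 - 6*(-20) = 119 + 120 = 239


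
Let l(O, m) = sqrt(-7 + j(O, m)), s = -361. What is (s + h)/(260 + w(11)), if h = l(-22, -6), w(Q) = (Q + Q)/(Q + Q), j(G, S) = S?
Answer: -361/261 + I*sqrt(13)/261 ≈ -1.3831 + 0.013814*I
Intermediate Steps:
w(Q) = 1 (w(Q) = (2*Q)/((2*Q)) = (2*Q)*(1/(2*Q)) = 1)
l(O, m) = sqrt(-7 + m)
h = I*sqrt(13) (h = sqrt(-7 - 6) = sqrt(-13) = I*sqrt(13) ≈ 3.6056*I)
(s + h)/(260 + w(11)) = (-361 + I*sqrt(13))/(260 + 1) = (-361 + I*sqrt(13))/261 = (-361 + I*sqrt(13))*(1/261) = -361/261 + I*sqrt(13)/261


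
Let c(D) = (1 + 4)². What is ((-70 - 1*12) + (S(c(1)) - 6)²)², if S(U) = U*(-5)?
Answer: 291692241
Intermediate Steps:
c(D) = 25 (c(D) = 5² = 25)
S(U) = -5*U
((-70 - 1*12) + (S(c(1)) - 6)²)² = ((-70 - 1*12) + (-5*25 - 6)²)² = ((-70 - 12) + (-125 - 6)²)² = (-82 + (-131)²)² = (-82 + 17161)² = 17079² = 291692241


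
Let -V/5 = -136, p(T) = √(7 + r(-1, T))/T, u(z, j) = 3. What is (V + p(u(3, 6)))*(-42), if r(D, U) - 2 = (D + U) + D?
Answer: -28560 - 14*√10 ≈ -28604.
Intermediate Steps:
r(D, U) = 2 + U + 2*D (r(D, U) = 2 + ((D + U) + D) = 2 + (U + 2*D) = 2 + U + 2*D)
p(T) = √(7 + T)/T (p(T) = √(7 + (2 + T + 2*(-1)))/T = √(7 + (2 + T - 2))/T = √(7 + T)/T)
V = 680 (V = -5*(-136) = 680)
(V + p(u(3, 6)))*(-42) = (680 + √(7 + 3)/3)*(-42) = (680 + √10/3)*(-42) = -28560 - 14*√10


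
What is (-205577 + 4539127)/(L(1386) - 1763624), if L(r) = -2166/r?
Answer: -200210010/81479501 ≈ -2.4572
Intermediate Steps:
(-205577 + 4539127)/(L(1386) - 1763624) = (-205577 + 4539127)/(-2166/1386 - 1763624) = 4333550/(-2166*1/1386 - 1763624) = 4333550/(-361/231 - 1763624) = 4333550/(-407397505/231) = 4333550*(-231/407397505) = -200210010/81479501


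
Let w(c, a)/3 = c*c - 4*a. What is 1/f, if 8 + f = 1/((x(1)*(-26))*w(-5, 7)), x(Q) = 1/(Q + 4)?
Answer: -234/1867 ≈ -0.12533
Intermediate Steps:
x(Q) = 1/(4 + Q)
w(c, a) = -12*a + 3*c² (w(c, a) = 3*(c*c - 4*a) = 3*(c² - 4*a) = -12*a + 3*c²)
f = -1867/234 (f = -8 + 1/((-26/(4 + 1))*(-12*7 + 3*(-5)²)) = -8 + 1/((-26/5)*(-84 + 3*25)) = -8 + 1/(((⅕)*(-26))*(-84 + 75)) = -8 + 1/(-26/5*(-9)) = -8 + 1/(234/5) = -8 + 5/234 = -1867/234 ≈ -7.9786)
1/f = 1/(-1867/234) = -234/1867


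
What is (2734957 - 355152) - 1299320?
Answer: 1080485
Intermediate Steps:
(2734957 - 355152) - 1299320 = 2379805 - 1299320 = 1080485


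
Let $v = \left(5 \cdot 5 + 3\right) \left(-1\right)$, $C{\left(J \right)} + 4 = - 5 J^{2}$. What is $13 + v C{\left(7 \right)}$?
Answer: $6985$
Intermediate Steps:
$C{\left(J \right)} = -4 - 5 J^{2}$
$v = -28$ ($v = \left(25 + 3\right) \left(-1\right) = 28 \left(-1\right) = -28$)
$13 + v C{\left(7 \right)} = 13 - 28 \left(-4 - 5 \cdot 7^{2}\right) = 13 - 28 \left(-4 - 245\right) = 13 - -6972 = 13 + 6972 = 6985$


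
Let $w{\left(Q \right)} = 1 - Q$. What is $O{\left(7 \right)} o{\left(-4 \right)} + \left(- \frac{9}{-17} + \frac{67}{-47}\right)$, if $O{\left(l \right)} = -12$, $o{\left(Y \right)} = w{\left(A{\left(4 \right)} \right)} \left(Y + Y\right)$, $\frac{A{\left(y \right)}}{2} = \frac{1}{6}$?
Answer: $\frac{50420}{799} \approx 63.104$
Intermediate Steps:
$A{\left(y \right)} = \frac{1}{3}$ ($A{\left(y \right)} = \frac{2}{6} = 2 \cdot \frac{1}{6} = \frac{1}{3}$)
$o{\left(Y \right)} = \frac{4 Y}{3}$ ($o{\left(Y \right)} = \left(1 - \frac{1}{3}\right) \left(Y + Y\right) = \left(1 - \frac{1}{3}\right) 2 Y = \frac{2 \cdot 2 Y}{3} = \frac{4 Y}{3}$)
$O{\left(7 \right)} o{\left(-4 \right)} + \left(- \frac{9}{-17} + \frac{67}{-47}\right) = - 12 \cdot \frac{4}{3} \left(-4\right) + \left(- \frac{9}{-17} + \frac{67}{-47}\right) = \left(-12\right) \left(- \frac{16}{3}\right) + \left(\left(-9\right) \left(- \frac{1}{17}\right) + 67 \left(- \frac{1}{47}\right)\right) = 64 + \left(\frac{9}{17} - \frac{67}{47}\right) = 64 - \frac{716}{799} = \frac{50420}{799}$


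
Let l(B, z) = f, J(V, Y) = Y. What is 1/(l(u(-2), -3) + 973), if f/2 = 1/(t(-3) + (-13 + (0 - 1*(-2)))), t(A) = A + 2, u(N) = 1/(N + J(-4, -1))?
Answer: 6/5837 ≈ 0.0010279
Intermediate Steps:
u(N) = 1/(-1 + N) (u(N) = 1/(N - 1) = 1/(-1 + N))
t(A) = 2 + A
f = -⅙ (f = 2/((2 - 3) + (-13 + (0 - 1*(-2)))) = 2/(-1 + (-13 + (0 + 2))) = 2/(-1 + (-13 + 2)) = 2/(-1 - 11) = 2/(-12) = 2*(-1/12) = -⅙ ≈ -0.16667)
l(B, z) = -⅙
1/(l(u(-2), -3) + 973) = 1/(-⅙ + 973) = 1/(5837/6) = 6/5837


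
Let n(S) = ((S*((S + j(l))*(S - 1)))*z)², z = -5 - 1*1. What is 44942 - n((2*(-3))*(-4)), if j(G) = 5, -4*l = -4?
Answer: -9225173362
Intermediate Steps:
l = 1 (l = -¼*(-4) = 1)
z = -6 (z = -5 - 1 = -6)
n(S) = 36*S²*(-1 + S)²*(5 + S)² (n(S) = ((S*((S + 5)*(S - 1)))*(-6))² = ((S*((5 + S)*(-1 + S)))*(-6))² = ((S*((-1 + S)*(5 + S)))*(-6))² = ((S*(-1 + S)*(5 + S))*(-6))² = (-6*S*(-1 + S)*(5 + S))² = 36*S²*(-1 + S)²*(5 + S)²)
44942 - n((2*(-3))*(-4)) = 44942 - 36*((2*(-3))*(-4))²*(-1 + (2*(-3))*(-4))²*(5 + (2*(-3))*(-4))² = 44942 - 36*(-6*(-4))²*(-1 - 6*(-4))²*(5 - 6*(-4))² = 44942 - 36*24²*(-1 + 24)²*(5 + 24)² = 44942 - 36*576*23²*29² = 44942 - 36*576*529*841 = 44942 - 1*9225218304 = 44942 - 9225218304 = -9225173362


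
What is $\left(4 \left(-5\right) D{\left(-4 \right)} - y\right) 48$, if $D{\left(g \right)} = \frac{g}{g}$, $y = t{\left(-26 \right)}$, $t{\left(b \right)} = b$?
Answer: $288$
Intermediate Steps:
$y = -26$
$D{\left(g \right)} = 1$
$\left(4 \left(-5\right) D{\left(-4 \right)} - y\right) 48 = \left(4 \left(-5\right) 1 - -26\right) 48 = \left(\left(-20\right) 1 + 26\right) 48 = \left(-20 + 26\right) 48 = 6 \cdot 48 = 288$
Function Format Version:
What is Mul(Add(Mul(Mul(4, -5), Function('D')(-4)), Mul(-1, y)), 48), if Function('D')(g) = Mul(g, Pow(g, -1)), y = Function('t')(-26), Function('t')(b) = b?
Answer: 288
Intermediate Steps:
y = -26
Function('D')(g) = 1
Mul(Add(Mul(Mul(4, -5), Function('D')(-4)), Mul(-1, y)), 48) = Mul(Add(Mul(Mul(4, -5), 1), Mul(-1, -26)), 48) = Mul(Add(Mul(-20, 1), 26), 48) = Mul(Add(-20, 26), 48) = Mul(6, 48) = 288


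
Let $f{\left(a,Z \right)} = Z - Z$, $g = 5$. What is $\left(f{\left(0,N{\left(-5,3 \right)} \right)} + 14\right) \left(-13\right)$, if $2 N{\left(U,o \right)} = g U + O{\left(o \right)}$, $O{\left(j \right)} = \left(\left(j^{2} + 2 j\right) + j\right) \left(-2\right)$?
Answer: $-182$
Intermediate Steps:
$O{\left(j \right)} = - 6 j - 2 j^{2}$ ($O{\left(j \right)} = \left(j^{2} + 3 j\right) \left(-2\right) = - 6 j - 2 j^{2}$)
$N{\left(U,o \right)} = \frac{5 U}{2} - o \left(3 + o\right)$ ($N{\left(U,o \right)} = \frac{5 U - 2 o \left(3 + o\right)}{2} = \frac{5 U}{2} - o \left(3 + o\right)$)
$f{\left(a,Z \right)} = 0$
$\left(f{\left(0,N{\left(-5,3 \right)} \right)} + 14\right) \left(-13\right) = \left(0 + 14\right) \left(-13\right) = 14 \left(-13\right) = -182$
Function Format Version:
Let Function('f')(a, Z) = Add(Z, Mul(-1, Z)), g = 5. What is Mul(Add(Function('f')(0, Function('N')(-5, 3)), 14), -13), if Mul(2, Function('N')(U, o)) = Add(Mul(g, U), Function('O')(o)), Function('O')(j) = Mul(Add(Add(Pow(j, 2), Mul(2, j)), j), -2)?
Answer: -182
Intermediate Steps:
Function('O')(j) = Add(Mul(-6, j), Mul(-2, Pow(j, 2))) (Function('O')(j) = Mul(Add(Pow(j, 2), Mul(3, j)), -2) = Add(Mul(-6, j), Mul(-2, Pow(j, 2))))
Function('N')(U, o) = Add(Mul(Rational(5, 2), U), Mul(-1, o, Add(3, o))) (Function('N')(U, o) = Mul(Rational(1, 2), Add(Mul(5, U), Mul(-2, o, Add(3, o)))) = Add(Mul(Rational(5, 2), U), Mul(-1, o, Add(3, o))))
Function('f')(a, Z) = 0
Mul(Add(Function('f')(0, Function('N')(-5, 3)), 14), -13) = Mul(Add(0, 14), -13) = Mul(14, -13) = -182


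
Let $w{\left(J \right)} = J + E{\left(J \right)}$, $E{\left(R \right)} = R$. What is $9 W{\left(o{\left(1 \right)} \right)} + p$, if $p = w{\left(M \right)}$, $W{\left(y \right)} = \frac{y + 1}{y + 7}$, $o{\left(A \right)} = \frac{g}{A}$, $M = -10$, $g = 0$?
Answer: $- \frac{131}{7} \approx -18.714$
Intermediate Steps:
$w{\left(J \right)} = 2 J$ ($w{\left(J \right)} = J + J = 2 J$)
$o{\left(A \right)} = 0$ ($o{\left(A \right)} = \frac{0}{A} = 0$)
$W{\left(y \right)} = \frac{1 + y}{7 + y}$
$p = -20$ ($p = 2 \left(-10\right) = -20$)
$9 W{\left(o{\left(1 \right)} \right)} + p = 9 \frac{1 + 0}{7 + 0} - 20 = 9 \cdot \frac{1}{7} \cdot 1 - 20 = 9 \cdot \frac{1}{7} - 20 = \frac{9}{7} - 20 = - \frac{131}{7}$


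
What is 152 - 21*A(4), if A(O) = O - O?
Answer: 152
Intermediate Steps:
A(O) = 0
152 - 21*A(4) = 152 - 21*0 = 152 + 0 = 152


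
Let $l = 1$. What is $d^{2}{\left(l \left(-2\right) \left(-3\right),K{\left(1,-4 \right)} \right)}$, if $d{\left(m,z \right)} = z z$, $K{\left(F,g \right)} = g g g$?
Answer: $16777216$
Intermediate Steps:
$K{\left(F,g \right)} = g^{3}$ ($K{\left(F,g \right)} = g^{2} g = g^{3}$)
$d{\left(m,z \right)} = z^{2}$
$d^{2}{\left(l \left(-2\right) \left(-3\right),K{\left(1,-4 \right)} \right)} = \left(\left(\left(-4\right)^{3}\right)^{2}\right)^{2} = \left(\left(-64\right)^{2}\right)^{2} = 4096^{2} = 16777216$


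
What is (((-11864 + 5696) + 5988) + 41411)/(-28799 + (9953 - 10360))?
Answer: -41231/29206 ≈ -1.4117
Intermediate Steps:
(((-11864 + 5696) + 5988) + 41411)/(-28799 + (9953 - 10360)) = ((-6168 + 5988) + 41411)/(-28799 - 407) = (-180 + 41411)/(-29206) = 41231*(-1/29206) = -41231/29206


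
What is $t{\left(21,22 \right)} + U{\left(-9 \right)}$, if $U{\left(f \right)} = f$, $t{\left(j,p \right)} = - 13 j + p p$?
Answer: $202$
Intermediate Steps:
$t{\left(j,p \right)} = p^{2} - 13 j$ ($t{\left(j,p \right)} = - 13 j + p^{2} = p^{2} - 13 j$)
$t{\left(21,22 \right)} + U{\left(-9 \right)} = \left(22^{2} - 273\right) - 9 = \left(484 - 273\right) - 9 = 211 - 9 = 202$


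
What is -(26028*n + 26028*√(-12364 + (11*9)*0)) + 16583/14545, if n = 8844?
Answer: -3348137270857/14545 - 52056*I*√3091 ≈ -2.3019e+8 - 2.8941e+6*I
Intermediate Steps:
-(26028*n + 26028*√(-12364 + (11*9)*0)) + 16583/14545 = -(230191632 + 26028*√(-12364 + (11*9)*0)) + 16583/14545 = -(230191632 + 26028*√(-12364 + 99*0)) + 16583*(1/14545) = -(230191632 + 26028*√(-12364 + 0)) + 16583/14545 = -(230191632 + 52056*I*√3091) + 16583/14545 = -26028*(8844 + 2*I*√3091) + 16583/14545 = (-230191632 - 52056*I*√3091) + 16583/14545 = -3348137270857/14545 - 52056*I*√3091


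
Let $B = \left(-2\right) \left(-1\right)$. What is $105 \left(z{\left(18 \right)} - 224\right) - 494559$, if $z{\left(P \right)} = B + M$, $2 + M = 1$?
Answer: $-517974$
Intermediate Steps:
$B = 2$
$M = -1$ ($M = -2 + 1 = -1$)
$z{\left(P \right)} = 1$ ($z{\left(P \right)} = 2 - 1 = 1$)
$105 \left(z{\left(18 \right)} - 224\right) - 494559 = 105 \left(1 - 224\right) - 494559 = 105 \left(-223\right) - 494559 = -23415 - 494559 = -517974$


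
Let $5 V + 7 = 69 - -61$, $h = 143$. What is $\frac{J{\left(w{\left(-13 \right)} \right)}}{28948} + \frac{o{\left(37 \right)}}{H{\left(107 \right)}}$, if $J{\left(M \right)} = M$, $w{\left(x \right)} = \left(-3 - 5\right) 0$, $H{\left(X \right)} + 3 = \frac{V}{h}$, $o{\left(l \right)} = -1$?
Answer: $\frac{715}{2022} \approx 0.35361$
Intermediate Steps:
$V = \frac{123}{5}$ ($V = - \frac{7}{5} + \frac{69 - -61}{5} = - \frac{7}{5} + \frac{69 + 61}{5} = - \frac{7}{5} + \frac{1}{5} \cdot 130 = - \frac{7}{5} + 26 = \frac{123}{5} \approx 24.6$)
$H{\left(X \right)} = - \frac{2022}{715}$ ($H{\left(X \right)} = -3 + \frac{123}{5 \cdot 143} = -3 + \frac{123}{5} \cdot \frac{1}{143} = -3 + \frac{123}{715} = - \frac{2022}{715}$)
$w{\left(x \right)} = 0$ ($w{\left(x \right)} = \left(-8\right) 0 = 0$)
$\frac{J{\left(w{\left(-13 \right)} \right)}}{28948} + \frac{o{\left(37 \right)}}{H{\left(107 \right)}} = \frac{0}{28948} - \frac{1}{- \frac{2022}{715}} = 0 \cdot \frac{1}{28948} - - \frac{715}{2022} = 0 + \frac{715}{2022} = \frac{715}{2022}$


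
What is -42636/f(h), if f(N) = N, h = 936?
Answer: -3553/78 ≈ -45.551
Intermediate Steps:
-42636/f(h) = -42636/936 = -42636*1/936 = -3553/78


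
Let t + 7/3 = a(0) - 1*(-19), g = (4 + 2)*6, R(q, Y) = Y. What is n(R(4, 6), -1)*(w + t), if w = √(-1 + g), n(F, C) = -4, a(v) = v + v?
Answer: -200/3 - 4*√35 ≈ -90.331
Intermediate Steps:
a(v) = 2*v
g = 36 (g = 6*6 = 36)
w = √35 (w = √(-1 + 36) = √35 ≈ 5.9161)
t = 50/3 (t = -7/3 + (2*0 - 1*(-19)) = -7/3 + (0 + 19) = -7/3 + 19 = 50/3 ≈ 16.667)
n(R(4, 6), -1)*(w + t) = -4*(√35 + 50/3) = -4*(50/3 + √35) = -200/3 - 4*√35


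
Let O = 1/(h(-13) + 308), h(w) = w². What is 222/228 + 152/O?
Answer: 2755189/38 ≈ 72505.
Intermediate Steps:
O = 1/477 (O = 1/((-13)² + 308) = 1/(169 + 308) = 1/477 ≈ 0.0020964)
222/228 + 152/O = 222/228 + 152/(1/477) = 222*(1/228) + 152*477 = 37/38 + 72504 = 2755189/38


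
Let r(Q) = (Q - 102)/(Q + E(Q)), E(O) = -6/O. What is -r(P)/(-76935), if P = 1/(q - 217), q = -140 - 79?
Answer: -44473/87750137625 ≈ -5.0681e-7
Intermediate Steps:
q = -219
P = -1/436 (P = 1/(-219 - 217) = 1/(-436) = -1/436 ≈ -0.0022936)
r(Q) = (-102 + Q)/(Q - 6/Q) (r(Q) = (Q - 102)/(Q - 6/Q) = (-102 + Q)/(Q - 6/Q))
-r(P)/(-76935) = -(-(-102 - 1/436)/(436*(-6 + (-1/436)²)))/(-76935) = -(-1/436*(-44473/436)/(-6 + 1/190096))*(-1)/76935 = -(-1/436*(-44473/436)/(-1140575/190096))*(-1)/76935 = -(-1/436*(-190096/1140575)*(-44473/436))*(-1)/76935 = -(-44473)*(-1)/(1140575*76935) = -1*44473/87750137625 = -44473/87750137625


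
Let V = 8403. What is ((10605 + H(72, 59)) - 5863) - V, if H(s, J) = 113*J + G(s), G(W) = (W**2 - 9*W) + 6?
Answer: 7548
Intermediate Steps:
G(W) = 6 + W**2 - 9*W
H(s, J) = 6 + s**2 - 9*s + 113*J (H(s, J) = 113*J + (6 + s**2 - 9*s) = 6 + s**2 - 9*s + 113*J)
((10605 + H(72, 59)) - 5863) - V = ((10605 + (6 + 72**2 - 9*72 + 113*59)) - 5863) - 1*8403 = ((10605 + (6 + 5184 - 648 + 6667)) - 5863) - 8403 = ((10605 + 11209) - 5863) - 8403 = (21814 - 5863) - 8403 = 15951 - 8403 = 7548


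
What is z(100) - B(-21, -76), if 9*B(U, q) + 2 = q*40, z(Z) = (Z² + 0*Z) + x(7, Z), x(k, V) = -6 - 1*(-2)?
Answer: 10334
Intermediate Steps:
x(k, V) = -4 (x(k, V) = -6 + 2 = -4)
z(Z) = -4 + Z² (z(Z) = (Z² + 0*Z) - 4 = (Z² + 0) - 4 = Z² - 4 = -4 + Z²)
B(U, q) = -2/9 + 40*q/9 (B(U, q) = -2/9 + (q*40)/9 = -2/9 + (40*q)/9 = -2/9 + 40*q/9)
z(100) - B(-21, -76) = (-4 + 100²) - (-2/9 + (40/9)*(-76)) = (-4 + 10000) - (-2/9 - 3040/9) = 9996 - 1*(-338) = 9996 + 338 = 10334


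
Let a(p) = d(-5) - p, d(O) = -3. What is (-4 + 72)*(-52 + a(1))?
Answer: -3808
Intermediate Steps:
a(p) = -3 - p
(-4 + 72)*(-52 + a(1)) = (-4 + 72)*(-52 + (-3 - 1*1)) = 68*(-52 + (-3 - 1)) = 68*(-52 - 4) = 68*(-56) = -3808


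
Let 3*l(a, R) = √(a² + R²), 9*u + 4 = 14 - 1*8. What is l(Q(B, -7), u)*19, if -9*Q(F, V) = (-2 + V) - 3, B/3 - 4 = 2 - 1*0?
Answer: 38*√37/27 ≈ 8.5609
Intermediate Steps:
u = 2/9 (u = -4/9 + (14 - 1*8)/9 = -4/9 + (14 - 8)/9 = -4/9 + (⅑)*6 = -4/9 + ⅔ = 2/9 ≈ 0.22222)
B = 18 (B = 12 + 3*(2 - 1*0) = 12 + 3*(2 + 0) = 12 + 3*2 = 12 + 6 = 18)
Q(F, V) = 5/9 - V/9 (Q(F, V) = -((-2 + V) - 3)/9 = -(-5 + V)/9 = 5/9 - V/9)
l(a, R) = √(R² + a²)/3 (l(a, R) = √(a² + R²)/3 = √(R² + a²)/3)
l(Q(B, -7), u)*19 = (√((2/9)² + (5/9 - ⅑*(-7))²)/3)*19 = (√(4/81 + (5/9 + 7/9)²)/3)*19 = (√(4/81 + (4/3)²)/3)*19 = (√(4/81 + 16/9)/3)*19 = (√(148/81)/3)*19 = ((2*√37/9)/3)*19 = (2*√37/27)*19 = 38*√37/27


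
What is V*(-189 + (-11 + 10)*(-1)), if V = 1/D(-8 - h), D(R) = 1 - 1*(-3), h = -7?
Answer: -47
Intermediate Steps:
D(R) = 4 (D(R) = 1 + 3 = 4)
V = ¼ (V = 1/4 = ¼ ≈ 0.25000)
V*(-189 + (-11 + 10)*(-1)) = (-189 + (-11 + 10)*(-1))/4 = (-189 - 1*(-1))/4 = (-189 + 1)/4 = (¼)*(-188) = -47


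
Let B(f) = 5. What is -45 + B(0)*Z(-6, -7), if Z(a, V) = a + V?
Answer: -110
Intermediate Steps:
Z(a, V) = V + a
-45 + B(0)*Z(-6, -7) = -45 + 5*(-7 - 6) = -45 + 5*(-13) = -45 - 65 = -110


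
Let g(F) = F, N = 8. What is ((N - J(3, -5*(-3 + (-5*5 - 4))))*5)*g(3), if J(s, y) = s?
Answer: 75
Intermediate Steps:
((N - J(3, -5*(-3 + (-5*5 - 4))))*5)*g(3) = ((8 - 1*3)*5)*3 = ((8 - 3)*5)*3 = (5*5)*3 = 25*3 = 75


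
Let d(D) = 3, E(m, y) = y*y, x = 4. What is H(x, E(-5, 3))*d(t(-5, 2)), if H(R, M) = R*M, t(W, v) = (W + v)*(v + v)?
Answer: 108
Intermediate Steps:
t(W, v) = 2*v*(W + v) (t(W, v) = (W + v)*(2*v) = 2*v*(W + v))
E(m, y) = y²
H(R, M) = M*R
H(x, E(-5, 3))*d(t(-5, 2)) = (3²*4)*3 = (9*4)*3 = 36*3 = 108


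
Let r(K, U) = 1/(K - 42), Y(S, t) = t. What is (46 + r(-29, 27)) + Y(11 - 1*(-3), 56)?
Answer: 7241/71 ≈ 101.99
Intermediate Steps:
r(K, U) = 1/(-42 + K)
(46 + r(-29, 27)) + Y(11 - 1*(-3), 56) = (46 + 1/(-42 - 29)) + 56 = (46 + 1/(-71)) + 56 = (46 - 1/71) + 56 = 3265/71 + 56 = 7241/71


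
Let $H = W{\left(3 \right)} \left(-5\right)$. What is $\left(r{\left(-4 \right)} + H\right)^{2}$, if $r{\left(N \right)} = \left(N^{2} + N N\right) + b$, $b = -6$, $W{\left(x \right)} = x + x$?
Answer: $16$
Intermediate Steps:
$W{\left(x \right)} = 2 x$
$H = -30$ ($H = 2 \cdot 3 \left(-5\right) = 6 \left(-5\right) = -30$)
$r{\left(N \right)} = -6 + 2 N^{2}$ ($r{\left(N \right)} = \left(N^{2} + N N\right) - 6 = \left(N^{2} + N^{2}\right) - 6 = 2 N^{2} - 6 = -6 + 2 N^{2}$)
$\left(r{\left(-4 \right)} + H\right)^{2} = \left(\left(-6 + 2 \left(-4\right)^{2}\right) - 30\right)^{2} = \left(\left(-6 + 2 \cdot 16\right) - 30\right)^{2} = \left(\left(-6 + 32\right) - 30\right)^{2} = \left(26 - 30\right)^{2} = \left(-4\right)^{2} = 16$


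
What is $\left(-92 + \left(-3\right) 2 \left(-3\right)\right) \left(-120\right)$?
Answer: $8880$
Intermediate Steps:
$\left(-92 + \left(-3\right) 2 \left(-3\right)\right) \left(-120\right) = \left(-92 - -18\right) \left(-120\right) = \left(-92 + 18\right) \left(-120\right) = \left(-74\right) \left(-120\right) = 8880$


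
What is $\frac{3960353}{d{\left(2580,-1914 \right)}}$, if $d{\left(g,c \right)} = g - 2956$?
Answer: $- \frac{3960353}{376} \approx -10533.0$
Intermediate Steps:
$d{\left(g,c \right)} = -2956 + g$
$\frac{3960353}{d{\left(2580,-1914 \right)}} = \frac{3960353}{-2956 + 2580} = \frac{3960353}{-376} = 3960353 \left(- \frac{1}{376}\right) = - \frac{3960353}{376}$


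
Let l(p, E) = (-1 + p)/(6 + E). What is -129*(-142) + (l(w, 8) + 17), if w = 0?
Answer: 256689/14 ≈ 18335.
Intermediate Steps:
l(p, E) = (-1 + p)/(6 + E)
-129*(-142) + (l(w, 8) + 17) = -129*(-142) + ((-1 + 0)/(6 + 8) + 17) = 18318 + (-1/14 + 17) = 18318 + 237/14 = 256689/14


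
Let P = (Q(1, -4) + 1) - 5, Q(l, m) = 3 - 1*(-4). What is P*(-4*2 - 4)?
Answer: -36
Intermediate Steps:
Q(l, m) = 7 (Q(l, m) = 3 + 4 = 7)
P = 3 (P = (7 + 1) - 5 = 8 - 5 = 3)
P*(-4*2 - 4) = 3*(-4*2 - 4) = 3*(-8 - 4) = 3*(-12) = -36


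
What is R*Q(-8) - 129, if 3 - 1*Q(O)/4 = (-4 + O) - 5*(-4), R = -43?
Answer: 731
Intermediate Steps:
Q(O) = -52 - 4*O (Q(O) = 12 - 4*((-4 + O) - 5*(-4)) = 12 - 4*((-4 + O) + 20) = 12 - 4*(16 + O) = 12 + (-64 - 4*O) = -52 - 4*O)
R*Q(-8) - 129 = -43*(-52 - 4*(-8)) - 129 = -43*(-52 + 32) - 129 = -43*(-20) - 129 = 860 - 129 = 731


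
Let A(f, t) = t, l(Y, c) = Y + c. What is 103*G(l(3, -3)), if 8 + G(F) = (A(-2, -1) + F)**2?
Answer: -721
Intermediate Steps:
G(F) = -8 + (-1 + F)**2
103*G(l(3, -3)) = 103*(-8 + (-1 + (3 - 3))**2) = 103*(-8 + (-1 + 0)**2) = 103*(-8 + (-1)**2) = 103*(-8 + 1) = 103*(-7) = -721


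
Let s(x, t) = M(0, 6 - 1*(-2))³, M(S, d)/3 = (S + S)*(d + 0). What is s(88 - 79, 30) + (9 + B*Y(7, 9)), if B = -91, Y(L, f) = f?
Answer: -810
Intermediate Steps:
M(S, d) = 6*S*d (M(S, d) = 3*((S + S)*(d + 0)) = 3*((2*S)*d) = 3*(2*S*d) = 6*S*d)
s(x, t) = 0 (s(x, t) = (6*0*(6 - 1*(-2)))³ = (6*0*(6 + 2))³ = (6*0*8)³ = 0³ = 0)
s(88 - 79, 30) + (9 + B*Y(7, 9)) = 0 + (9 - 91*9) = 0 + (9 - 819) = 0 - 810 = -810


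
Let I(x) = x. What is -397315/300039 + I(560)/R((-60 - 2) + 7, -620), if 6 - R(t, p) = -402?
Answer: 82185/1700221 ≈ 0.048338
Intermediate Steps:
R(t, p) = 408 (R(t, p) = 6 - 1*(-402) = 6 + 402 = 408)
-397315/300039 + I(560)/R((-60 - 2) + 7, -620) = -397315/300039 + 560/408 = -397315*1/300039 + 560*(1/408) = -397315/300039 + 70/51 = 82185/1700221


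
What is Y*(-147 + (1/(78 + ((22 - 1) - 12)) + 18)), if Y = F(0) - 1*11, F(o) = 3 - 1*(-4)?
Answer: 44888/87 ≈ 515.95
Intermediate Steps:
F(o) = 7 (F(o) = 3 + 4 = 7)
Y = -4 (Y = 7 - 1*11 = 7 - 11 = -4)
Y*(-147 + (1/(78 + ((22 - 1) - 12)) + 18)) = -4*(-147 + (1/(78 + ((22 - 1) - 12)) + 18)) = -4*(-147 + (1/(78 + (21 - 12)) + 18)) = -4*(-147 + (1/(78 + 9) + 18)) = -4*(-147 + (1/87 + 18)) = -4*(-147 + 1567/87) = -4*(-11222/87) = 44888/87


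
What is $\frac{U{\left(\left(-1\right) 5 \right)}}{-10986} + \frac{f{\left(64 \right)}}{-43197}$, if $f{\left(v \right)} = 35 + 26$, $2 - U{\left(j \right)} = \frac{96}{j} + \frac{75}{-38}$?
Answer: $- \frac{35280459}{10018536220} \approx -0.0035215$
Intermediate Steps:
$U{\left(j \right)} = \frac{151}{38} - \frac{96}{j}$ ($U{\left(j \right)} = 2 - \left(\frac{96}{j} + \frac{75}{-38}\right) = 2 - \left(\frac{96}{j} + 75 \left(- \frac{1}{38}\right)\right) = 2 - \left(\frac{96}{j} - \frac{75}{38}\right) = 2 - \left(- \frac{75}{38} + \frac{96}{j}\right) = 2 + \left(\frac{75}{38} - \frac{96}{j}\right) = \frac{151}{38} - \frac{96}{j}$)
$f{\left(v \right)} = 61$
$\frac{U{\left(\left(-1\right) 5 \right)}}{-10986} + \frac{f{\left(64 \right)}}{-43197} = \frac{\frac{151}{38} - \frac{96}{\left(-1\right) 5}}{-10986} + \frac{61}{-43197} = \left(\frac{151}{38} - \frac{96}{-5}\right) \left(- \frac{1}{10986}\right) + 61 \left(- \frac{1}{43197}\right) = \left(\frac{151}{38} - - \frac{96}{5}\right) \left(- \frac{1}{10986}\right) - \frac{61}{43197} = \left(\frac{151}{38} + \frac{96}{5}\right) \left(- \frac{1}{10986}\right) - \frac{61}{43197} = \frac{4403}{190} \left(- \frac{1}{10986}\right) - \frac{61}{43197} = - \frac{4403}{2087340} - \frac{61}{43197} = - \frac{35280459}{10018536220}$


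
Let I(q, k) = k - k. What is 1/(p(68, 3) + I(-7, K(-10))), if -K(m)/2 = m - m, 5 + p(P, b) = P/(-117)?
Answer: -117/653 ≈ -0.17917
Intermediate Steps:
p(P, b) = -5 - P/117 (p(P, b) = -5 + P/(-117) = -5 + P*(-1/117) = -5 - P/117)
K(m) = 0 (K(m) = -2*(m - m) = -2*0 = 0)
I(q, k) = 0
1/(p(68, 3) + I(-7, K(-10))) = 1/((-5 - 1/117*68) + 0) = 1/((-5 - 68/117) + 0) = 1/(-653/117 + 0) = 1/(-653/117) = -117/653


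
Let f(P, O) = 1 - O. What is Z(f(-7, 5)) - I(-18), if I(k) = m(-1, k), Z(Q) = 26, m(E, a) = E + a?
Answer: 45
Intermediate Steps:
I(k) = -1 + k
Z(f(-7, 5)) - I(-18) = 26 - (-1 - 18) = 26 - 1*(-19) = 26 + 19 = 45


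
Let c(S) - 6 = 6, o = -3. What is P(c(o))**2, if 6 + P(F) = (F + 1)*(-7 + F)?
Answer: 3481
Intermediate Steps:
c(S) = 12 (c(S) = 6 + 6 = 12)
P(F) = -6 + (1 + F)*(-7 + F) (P(F) = -6 + (F + 1)*(-7 + F) = -6 + (1 + F)*(-7 + F))
P(c(o))**2 = (-13 + 12**2 - 6*12)**2 = (-13 + 144 - 72)**2 = 59**2 = 3481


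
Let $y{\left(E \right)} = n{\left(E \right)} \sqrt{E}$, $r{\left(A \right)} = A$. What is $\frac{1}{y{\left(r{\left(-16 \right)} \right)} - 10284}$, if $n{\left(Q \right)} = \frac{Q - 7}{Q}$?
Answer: $- \frac{164544}{1692171025} - \frac{92 i}{1692171025} \approx -9.7238 \cdot 10^{-5} - 5.4368 \cdot 10^{-8} i$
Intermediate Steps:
$n{\left(Q \right)} = \frac{-7 + Q}{Q}$
$y{\left(E \right)} = \frac{-7 + E}{\sqrt{E}}$ ($y{\left(E \right)} = \frac{-7 + E}{E} \sqrt{E} = \frac{-7 + E}{\sqrt{E}}$)
$\frac{1}{y{\left(r{\left(-16 \right)} \right)} - 10284} = \frac{1}{\frac{-7 - 16}{4 i} - 10284} = \frac{1}{- \frac{i}{4} \left(-23\right) - 10284} = \frac{1}{\frac{23 i}{4} - 10284} = \frac{1}{-10284 + \frac{23 i}{4}} = \frac{16 \left(-10284 - \frac{23 i}{4}\right)}{1692171025}$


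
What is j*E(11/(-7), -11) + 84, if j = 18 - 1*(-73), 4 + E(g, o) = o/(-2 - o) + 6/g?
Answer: -73129/99 ≈ -738.68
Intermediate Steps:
E(g, o) = -4 + 6/g + o/(-2 - o) (E(g, o) = -4 + (o/(-2 - o) + 6/g) = -4 + (6/g + o/(-2 - o)) = -4 + 6/g + o/(-2 - o))
j = 91 (j = 18 + 73 = 91)
j*E(11/(-7), -11) + 84 = 91*((12 - 88/(-7) + 6*(-11) - 5*11/(-7)*(-11))/(((11/(-7)))*(2 - 11))) + 84 = 91*((12 - 88*(-1)/7 - 66 - 5*11*(-⅐)*(-11))/((11*(-⅐))*(-9))) + 84 = 91*(-⅑*(12 - 8*(-11/7) - 66 - 5*(-11/7)*(-11))/(-11/7)) + 84 = 91*(-7/11*(-⅑)*(12 + 88/7 - 66 - 605/7)) + 84 = 91*(-7/11*(-⅑)*(-895/7)) + 84 = 91*(-895/99) + 84 = -81445/99 + 84 = -73129/99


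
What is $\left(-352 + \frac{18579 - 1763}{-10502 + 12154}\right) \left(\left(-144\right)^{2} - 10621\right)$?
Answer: $- \frac{203993540}{59} \approx -3.4575 \cdot 10^{6}$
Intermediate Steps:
$\left(-352 + \frac{18579 - 1763}{-10502 + 12154}\right) \left(\left(-144\right)^{2} - 10621\right) = \left(-352 + \frac{16816}{1652}\right) \left(20736 - 10621\right) = \left(-352 + 16816 \cdot \frac{1}{1652}\right) 10115 = \left(-352 + \frac{4204}{413}\right) 10115 = \left(- \frac{141172}{413}\right) 10115 = - \frac{203993540}{59}$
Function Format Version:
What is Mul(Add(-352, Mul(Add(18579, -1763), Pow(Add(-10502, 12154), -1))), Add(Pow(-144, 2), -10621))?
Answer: Rational(-203993540, 59) ≈ -3.4575e+6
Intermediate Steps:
Mul(Add(-352, Mul(Add(18579, -1763), Pow(Add(-10502, 12154), -1))), Add(Pow(-144, 2), -10621)) = Mul(Add(-352, Mul(16816, Pow(1652, -1))), Add(20736, -10621)) = Mul(Add(-352, Mul(16816, Rational(1, 1652))), 10115) = Mul(Add(-352, Rational(4204, 413)), 10115) = Mul(Rational(-141172, 413), 10115) = Rational(-203993540, 59)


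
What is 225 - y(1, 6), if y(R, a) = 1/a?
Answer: 1349/6 ≈ 224.83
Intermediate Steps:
225 - y(1, 6) = 225 - 1/6 = 1349/6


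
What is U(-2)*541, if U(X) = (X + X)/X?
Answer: 1082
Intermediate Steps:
U(X) = 2 (U(X) = (2*X)/X = 2)
U(-2)*541 = 2*541 = 1082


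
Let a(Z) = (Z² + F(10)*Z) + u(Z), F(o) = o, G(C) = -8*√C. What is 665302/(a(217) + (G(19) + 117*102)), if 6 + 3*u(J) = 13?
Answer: 91605099729/8425952113 + 11975436*√19/8425952113 ≈ 10.878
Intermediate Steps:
u(J) = 7/3 (u(J) = -2 + (⅓)*13 = -2 + 13/3 = 7/3)
a(Z) = 7/3 + Z² + 10*Z (a(Z) = (Z² + 10*Z) + 7/3 = 7/3 + Z² + 10*Z)
665302/(a(217) + (G(19) + 117*102)) = 665302/((7/3 + 217² + 10*217) + (-8*√19 + 117*102)) = 665302/((7/3 + 47089 + 2170) + (-8*√19 + 11934)) = 665302/(147784/3 + (11934 - 8*√19)) = 665302/(183586/3 - 8*√19)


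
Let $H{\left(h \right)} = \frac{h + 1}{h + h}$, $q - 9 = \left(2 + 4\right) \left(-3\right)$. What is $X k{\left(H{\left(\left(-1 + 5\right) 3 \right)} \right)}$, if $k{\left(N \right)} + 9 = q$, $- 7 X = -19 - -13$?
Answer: $- \frac{108}{7} \approx -15.429$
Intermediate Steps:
$X = \frac{6}{7}$ ($X = - \frac{-19 - -13}{7} = - \frac{-19 + 13}{7} = \left(- \frac{1}{7}\right) \left(-6\right) = \frac{6}{7} \approx 0.85714$)
$q = -9$ ($q = 9 + \left(2 + 4\right) \left(-3\right) = 9 + 6 \left(-3\right) = 9 - 18 = -9$)
$H{\left(h \right)} = \frac{1 + h}{2 h}$
$k{\left(N \right)} = -18$ ($k{\left(N \right)} = -9 - 9 = -18$)
$X k{\left(H{\left(\left(-1 + 5\right) 3 \right)} \right)} = \frac{6}{7} \left(-18\right) = - \frac{108}{7}$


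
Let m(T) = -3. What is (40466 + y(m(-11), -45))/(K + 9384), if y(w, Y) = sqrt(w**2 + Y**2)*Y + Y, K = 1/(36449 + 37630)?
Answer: 2994347259/695157337 - 10000665*sqrt(226)/695157337 ≈ 4.0912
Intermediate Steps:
K = 1/74079 ≈ 1.3499e-5
y(w, Y) = Y + Y*sqrt(Y**2 + w**2) (y(w, Y) = sqrt(Y**2 + w**2)*Y + Y = Y*sqrt(Y**2 + w**2) + Y = Y + Y*sqrt(Y**2 + w**2))
(40466 + y(m(-11), -45))/(K + 9384) = (40466 - 45*(1 + sqrt((-45)**2 + (-3)**2)))/(1/74079 + 9384) = (40466 - 45*(1 + sqrt(2025 + 9)))/(695157337/74079) = (40466 - 45*(1 + sqrt(2034)))*(74079/695157337) = (40466 - 45*(1 + 3*sqrt(226)))*(74079/695157337) = (40466 + (-45 - 135*sqrt(226)))*(74079/695157337) = (40421 - 135*sqrt(226))*(74079/695157337) = 2994347259/695157337 - 10000665*sqrt(226)/695157337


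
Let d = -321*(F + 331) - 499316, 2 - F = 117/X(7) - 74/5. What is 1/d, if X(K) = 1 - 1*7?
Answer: -10/6172193 ≈ -1.6202e-6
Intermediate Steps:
X(K) = -6 (X(K) = 1 - 7 = -6)
F = 363/10 (F = 2 - (117/(-6) - 74/5) = 2 - (117*(-1/6) - 74*1/5) = 2 - (-39/2 - 74/5) = 2 - 1*(-343/10) = 2 + 343/10 = 363/10 ≈ 36.300)
d = -6172193/10 (d = -321*(363/10 + 331) - 499316 = -321*3673/10 - 499316 = -1179033/10 - 499316 = -6172193/10 ≈ -6.1722e+5)
1/d = 1/(-6172193/10) = -10/6172193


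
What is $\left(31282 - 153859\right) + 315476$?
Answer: $192899$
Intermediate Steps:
$\left(31282 - 153859\right) + 315476 = -122577 + 315476 = 192899$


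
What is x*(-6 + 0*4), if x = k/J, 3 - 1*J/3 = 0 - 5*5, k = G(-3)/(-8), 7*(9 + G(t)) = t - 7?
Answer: -73/784 ≈ -0.093112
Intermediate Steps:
G(t) = -10 + t/7 (G(t) = -9 + (t - 7)/7 = -9 + (-7 + t)/7 = -9 + (-1 + t/7) = -10 + t/7)
k = 73/56 (k = (-10 + (⅐)*(-3))/(-8) = (-10 - 3/7)*(-⅛) = -73/7*(-⅛) = 73/56 ≈ 1.3036)
J = 84 (J = 9 - 3*(0 - 5*5) = 9 - 3*(0 - 25) = 9 - 3*(-25) = 9 + 75 = 84)
x = 73/4704 (x = (73/56)/84 = (73/56)*(1/84) = 73/4704 ≈ 0.015519)
x*(-6 + 0*4) = 73*(-6 + 0*4)/4704 = 73*(-6 + 0)/4704 = (73/4704)*(-6) = -73/784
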